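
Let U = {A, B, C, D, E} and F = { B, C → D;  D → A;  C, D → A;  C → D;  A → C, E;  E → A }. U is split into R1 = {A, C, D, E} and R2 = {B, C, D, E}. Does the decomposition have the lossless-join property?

Yes

Common attributes: R1 ∩ R2 = {C, D, E}.
Closure of {C, D, E}: D → A applies, adding A. So (C, D, E)⁺ = {A, C, D, E}.
This closure contains every attribute of R1, so R1 ∩ R2 → R1. The join is lossless.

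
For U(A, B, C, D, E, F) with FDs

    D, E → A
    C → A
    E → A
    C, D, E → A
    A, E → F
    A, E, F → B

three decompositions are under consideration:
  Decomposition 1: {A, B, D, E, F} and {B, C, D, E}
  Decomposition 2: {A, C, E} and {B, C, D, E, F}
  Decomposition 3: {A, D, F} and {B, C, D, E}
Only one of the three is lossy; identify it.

Decomposition 3

Decomposition 1: common = {B, D, E}, closure = {A, B, D, E, F} → lossless.
Decomposition 2: common = {C, E}, closure = {A, B, C, E, F} → lossless.
Decomposition 3: common = {D}, closure = {D} → lossy.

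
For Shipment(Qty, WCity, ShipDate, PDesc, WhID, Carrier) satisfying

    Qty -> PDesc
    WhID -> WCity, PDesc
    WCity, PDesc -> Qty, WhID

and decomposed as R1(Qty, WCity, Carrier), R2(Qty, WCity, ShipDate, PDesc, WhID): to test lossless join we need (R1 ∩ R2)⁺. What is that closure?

Qty, WCity, PDesc, WhID

R1 ∩ R2 = {Qty, WCity}.
Qty → PDesc applies, adding PDesc
WCity, PDesc → Qty, WhID applies, adding WhID
Closure: {Qty, WCity, PDesc, WhID}.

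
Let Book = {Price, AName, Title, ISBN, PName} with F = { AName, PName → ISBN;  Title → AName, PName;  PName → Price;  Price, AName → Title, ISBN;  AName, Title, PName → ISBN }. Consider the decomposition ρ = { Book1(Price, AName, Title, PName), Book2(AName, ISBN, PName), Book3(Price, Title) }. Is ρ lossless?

Chase test. Columns are Price, AName, Title, ISBN, PName; row i has aⱼ where attribute j ∈ Booki, else bᵢⱼ.
Initial tableau (one row per fragment):
  row 1: a1 a2 a3 b14 a5
  row 2: b21 a2 b23 a4 a5
  row 3: a1 b32 a3 b34 b35
Rows 1 and 2 agree on AName, PName; apply AName, PName→ISBN and equate their ISBN entries.
Rows 1 and 3 agree on Title; apply Title→AName, PName and equate their AName, PName entries.
Rows 1 and 2 agree on PName; apply PName→Price and equate their Price entries.
Rows 1 and 2 agree on Price, AName; apply Price, AName→Title, ISBN and equate their Title, ISBN entries.
Rows 1 and 3 agree on Price, AName; apply Price, AName→Title, ISBN and equate their Title, ISBN entries.
Row 1 is now all distinguished symbols — the join is lossless.

Yes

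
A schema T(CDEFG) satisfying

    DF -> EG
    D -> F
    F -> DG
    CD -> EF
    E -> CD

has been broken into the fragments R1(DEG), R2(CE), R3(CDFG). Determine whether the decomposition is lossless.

Yes

Chase test. Columns are CDEFG; row i has aⱼ where attribute j ∈ Ri, else bᵢⱼ.
Initial tableau (one row per fragment):
  row 1: b11 a2 a3 b14 a5
  row 2: a1 b22 a3 b24 b25
  row 3: a1 a2 b33 a4 a5
Rows 1 and 3 agree on D; apply D→F and equate their F entries.
Rows 1 and 2 agree on E; apply E→CD and equate their CD entries.
Rows 1 and 3 agree on DF; apply DF→EG and equate their EG entries.
Rows 1 and 2 agree on D; apply D→F and equate their F entries.
Rows 1 and 2 agree on F; apply F→DG and equate their DG entries.
Row 1 is now all distinguished symbols — the join is lossless.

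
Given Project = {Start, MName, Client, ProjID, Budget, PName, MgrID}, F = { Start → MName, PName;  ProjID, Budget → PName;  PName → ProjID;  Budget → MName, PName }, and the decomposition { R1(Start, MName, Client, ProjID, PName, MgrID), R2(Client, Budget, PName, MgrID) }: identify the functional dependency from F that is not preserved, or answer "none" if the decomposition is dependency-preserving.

Check Budget → MName, PName: no single fragment contains all of {MName, Budget, PName}, and the restricted closure of {Budget} across the fragments never reaches {MName, PName}.
Start → MName, PName is preserved.
ProjID, Budget → PName is preserved.
PName → ProjID is preserved.

Budget → MName, PName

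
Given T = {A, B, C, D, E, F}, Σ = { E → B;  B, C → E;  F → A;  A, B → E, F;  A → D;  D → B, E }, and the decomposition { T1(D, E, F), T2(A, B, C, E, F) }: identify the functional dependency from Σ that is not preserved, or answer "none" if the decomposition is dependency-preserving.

E → B lies within T2.
B, C → E lies within T2.
F → A lies within T2.
A, B → E, F lies within T2.
A → D: restricted closure across fragments reaches D.
D → B, E: restricted closure across fragments reaches B, E.
Every dependency is enforceable on the fragments, so the decomposition is dependency-preserving.

none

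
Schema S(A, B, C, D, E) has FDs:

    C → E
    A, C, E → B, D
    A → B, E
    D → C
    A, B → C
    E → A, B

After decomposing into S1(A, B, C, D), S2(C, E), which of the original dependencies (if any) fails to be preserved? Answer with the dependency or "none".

C → E lies within S2.
A, C, E → B, D: restricted closure across fragments reaches B, D.
A → B, E: restricted closure across fragments reaches B, E.
D → C lies within S1.
A, B → C lies within S1.
E → A, B: restricted closure across fragments reaches A, B.
Every dependency is enforceable on the fragments, so the decomposition is dependency-preserving.

none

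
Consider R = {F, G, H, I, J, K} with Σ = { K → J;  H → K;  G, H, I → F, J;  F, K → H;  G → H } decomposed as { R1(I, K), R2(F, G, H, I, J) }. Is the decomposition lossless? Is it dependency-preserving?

lossy and not dependency-preserving

Lossless test: (I)⁺ = {I}, which is a superkey of neither fragment — lossy.
Dependency preservation: the restricted closure of {K} across the fragments never reaches {J}, so K → J cannot be enforced without a join — not preserved.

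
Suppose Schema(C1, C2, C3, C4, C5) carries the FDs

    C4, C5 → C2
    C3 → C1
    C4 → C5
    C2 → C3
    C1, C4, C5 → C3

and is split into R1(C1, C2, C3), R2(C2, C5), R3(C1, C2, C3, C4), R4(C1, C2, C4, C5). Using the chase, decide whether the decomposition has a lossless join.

Chase test. Columns are C1, C2, C3, C4, C5; row i has aⱼ where attribute j ∈ Ri, else bᵢⱼ.
Initial tableau (one row per fragment):
  row 1: a1 a2 a3 b14 b15
  row 2: b21 a2 b23 b24 a5
  row 3: a1 a2 a3 a4 b35
  row 4: a1 a2 b43 a4 a5
Rows 3 and 4 agree on C4; apply C4→C5 and equate their C5 entries.
Rows 1 and 2 agree on C2; apply C2→C3 and equate their C3 entries.
Rows 1 and 4 agree on C2; apply C2→C3 and equate their C3 entries.
Rows 1 and 2 agree on C3; apply C3→C1 and equate their C1 entries.
Row 3 is now all distinguished symbols — the join is lossless.

Yes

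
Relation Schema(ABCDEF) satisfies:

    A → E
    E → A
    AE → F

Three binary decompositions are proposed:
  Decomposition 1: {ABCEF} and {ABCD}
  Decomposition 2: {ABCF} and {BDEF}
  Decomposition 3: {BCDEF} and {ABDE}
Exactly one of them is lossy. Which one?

Decomposition 2

Decomposition 1: common = {ABC}, closure = {ABCEF} → lossless.
Decomposition 2: common = {BF}, closure = {BF} → lossy.
Decomposition 3: common = {BDE}, closure = {ABDEF} → lossless.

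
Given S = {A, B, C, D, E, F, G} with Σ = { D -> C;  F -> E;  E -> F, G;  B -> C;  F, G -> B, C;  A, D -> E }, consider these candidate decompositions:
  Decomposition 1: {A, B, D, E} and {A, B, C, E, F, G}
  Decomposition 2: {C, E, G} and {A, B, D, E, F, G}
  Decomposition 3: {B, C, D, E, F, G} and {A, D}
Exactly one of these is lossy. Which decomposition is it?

Decomposition 3

Decomposition 1: common = {A, B, E}, closure = {A, B, C, E, F, G} → lossless.
Decomposition 2: common = {E, G}, closure = {B, C, E, F, G} → lossless.
Decomposition 3: common = {D}, closure = {C, D} → lossy.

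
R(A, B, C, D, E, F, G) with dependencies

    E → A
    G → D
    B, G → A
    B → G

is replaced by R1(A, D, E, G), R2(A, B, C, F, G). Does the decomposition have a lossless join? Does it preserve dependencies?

lossy but dependency-preserving

Lossless test: (A, G)⁺ = {A, D, G}, which is a superkey of neither fragment — lossy.
Dependency preservation: every FD's attributes lie within a single fragment, so each can be enforced locally — preserved.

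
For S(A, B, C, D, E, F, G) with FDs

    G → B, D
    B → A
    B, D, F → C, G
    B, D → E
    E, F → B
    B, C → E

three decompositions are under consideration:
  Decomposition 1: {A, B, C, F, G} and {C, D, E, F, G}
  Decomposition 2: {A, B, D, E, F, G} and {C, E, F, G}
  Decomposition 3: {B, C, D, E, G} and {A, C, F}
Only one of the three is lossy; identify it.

Decomposition 3

Decomposition 1: common = {C, F, G}, closure = {A, B, C, D, E, F, G} → lossless.
Decomposition 2: common = {E, F, G}, closure = {A, B, C, D, E, F, G} → lossless.
Decomposition 3: common = {C}, closure = {C} → lossy.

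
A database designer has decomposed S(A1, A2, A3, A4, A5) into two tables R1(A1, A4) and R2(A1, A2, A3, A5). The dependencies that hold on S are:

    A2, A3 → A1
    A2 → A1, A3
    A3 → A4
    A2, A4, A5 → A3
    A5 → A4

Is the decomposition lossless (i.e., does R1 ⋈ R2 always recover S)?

Common attributes: R1 ∩ R2 = {A1}.
No dependency enlarges {A1}, so (A1)⁺ = {A1}.
The closure contains neither all of R1 = {A1, A4} nor all of R2 = {A1, A2, A3, A5}, so the common attributes are not a superkey of either fragment. The join is lossy.

No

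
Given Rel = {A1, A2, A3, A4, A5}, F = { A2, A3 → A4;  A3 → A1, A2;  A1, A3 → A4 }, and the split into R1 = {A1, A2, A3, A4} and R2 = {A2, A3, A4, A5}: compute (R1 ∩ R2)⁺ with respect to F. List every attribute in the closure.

A1, A2, A3, A4

R1 ∩ R2 = {A2, A3, A4}.
A3 → A1, A2 applies, adding A1
Closure: {A1, A2, A3, A4}.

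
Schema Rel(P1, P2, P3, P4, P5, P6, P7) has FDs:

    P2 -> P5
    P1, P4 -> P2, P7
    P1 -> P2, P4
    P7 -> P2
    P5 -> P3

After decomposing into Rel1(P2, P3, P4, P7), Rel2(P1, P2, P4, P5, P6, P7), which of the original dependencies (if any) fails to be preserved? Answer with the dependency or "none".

Check P5 → P3: no single fragment contains all of {P3, P5}, and the restricted closure of {P5} across the fragments never reaches {P3}.
P2 → P5 is preserved.
P1, P4 → P2, P7 is preserved.
P1 → P2, P4 is preserved.
P7 → P2 is preserved.

P5 -> P3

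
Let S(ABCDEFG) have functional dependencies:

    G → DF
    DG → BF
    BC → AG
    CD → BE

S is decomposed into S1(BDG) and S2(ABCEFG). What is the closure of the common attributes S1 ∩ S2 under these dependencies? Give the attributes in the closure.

S1 ∩ S2 = {BG}.
G → DF applies, adding DF
Closure: {BDFG}.

BDFG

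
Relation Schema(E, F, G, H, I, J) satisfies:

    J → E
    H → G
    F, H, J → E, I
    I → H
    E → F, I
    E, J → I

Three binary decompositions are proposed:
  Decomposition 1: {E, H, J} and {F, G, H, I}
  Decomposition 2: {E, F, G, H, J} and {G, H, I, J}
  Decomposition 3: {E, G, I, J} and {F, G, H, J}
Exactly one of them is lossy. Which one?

Decomposition 1: common = {H}, closure = {G, H} → lossy.
Decomposition 2: common = {G, H, J}, closure = {E, F, G, H, I, J} → lossless.
Decomposition 3: common = {G, J}, closure = {E, F, G, H, I, J} → lossless.

Decomposition 1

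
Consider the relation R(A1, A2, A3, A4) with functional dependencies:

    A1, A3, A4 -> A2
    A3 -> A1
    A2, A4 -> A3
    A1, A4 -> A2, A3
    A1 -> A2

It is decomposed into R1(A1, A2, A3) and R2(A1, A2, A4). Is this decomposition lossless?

No

Common attributes: R1 ∩ R2 = {A1, A2}.
No dependency enlarges {A1, A2}, so (A1, A2)⁺ = {A1, A2}.
The closure contains neither all of R1 = {A1, A2, A3} nor all of R2 = {A1, A2, A4}, so the common attributes are not a superkey of either fragment. The join is lossy.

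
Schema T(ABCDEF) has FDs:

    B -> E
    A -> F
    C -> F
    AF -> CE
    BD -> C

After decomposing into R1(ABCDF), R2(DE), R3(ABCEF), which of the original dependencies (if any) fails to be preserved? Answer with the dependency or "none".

B → E lies within R3.
A → F lies within R1.
C → F lies within R1.
AF → CE lies within R3.
BD → C lies within R1.
Every dependency is enforceable on the fragments, so the decomposition is dependency-preserving.

none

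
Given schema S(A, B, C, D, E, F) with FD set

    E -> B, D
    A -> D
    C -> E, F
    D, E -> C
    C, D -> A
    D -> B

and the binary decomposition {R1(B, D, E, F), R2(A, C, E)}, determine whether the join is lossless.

Common attributes: R1 ∩ R2 = {E}.
Closure of {E}: E → B, D applies, adding B, D; D, E → C applies, adding C; C, D → A applies, adding A; C → E, F applies, adding F. So (E)⁺ = {A, B, C, D, E, F}.
This closure contains every attribute of R1, so R1 ∩ R2 → R1. The join is lossless.

Yes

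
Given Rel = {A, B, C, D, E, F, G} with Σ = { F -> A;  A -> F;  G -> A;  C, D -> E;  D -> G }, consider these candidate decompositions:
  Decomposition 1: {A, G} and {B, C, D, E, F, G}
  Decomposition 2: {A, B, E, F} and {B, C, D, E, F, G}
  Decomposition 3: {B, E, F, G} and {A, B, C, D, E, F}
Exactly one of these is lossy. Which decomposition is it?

Decomposition 3

Decomposition 1: common = {G}, closure = {A, F, G} → lossless.
Decomposition 2: common = {B, E, F}, closure = {A, B, E, F} → lossless.
Decomposition 3: common = {B, E, F}, closure = {A, B, E, F} → lossy.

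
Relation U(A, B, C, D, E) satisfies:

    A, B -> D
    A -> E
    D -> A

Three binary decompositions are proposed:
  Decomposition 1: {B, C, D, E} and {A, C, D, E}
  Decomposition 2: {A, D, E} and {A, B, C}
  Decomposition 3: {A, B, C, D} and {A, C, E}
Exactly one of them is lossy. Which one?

Decomposition 1: common = {C, D, E}, closure = {A, C, D, E} → lossless.
Decomposition 2: common = {A}, closure = {A, E} → lossy.
Decomposition 3: common = {A, C}, closure = {A, C, E} → lossless.

Decomposition 2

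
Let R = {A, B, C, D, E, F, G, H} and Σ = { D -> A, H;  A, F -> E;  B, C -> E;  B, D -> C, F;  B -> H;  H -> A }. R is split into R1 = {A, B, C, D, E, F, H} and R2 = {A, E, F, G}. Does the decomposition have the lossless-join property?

No

Common attributes: R1 ∩ R2 = {A, E, F}.
No dependency enlarges {A, E, F}, so (A, E, F)⁺ = {A, E, F}.
The closure contains neither all of R1 = {A, B, C, D, E, F, H} nor all of R2 = {A, E, F, G}, so the common attributes are not a superkey of either fragment. The join is lossy.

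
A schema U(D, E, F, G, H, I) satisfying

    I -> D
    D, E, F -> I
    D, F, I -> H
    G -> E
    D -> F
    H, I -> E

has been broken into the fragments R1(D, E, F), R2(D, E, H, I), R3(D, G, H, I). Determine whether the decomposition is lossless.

Yes

Chase test. Columns are D, E, F, G, H, I; row i has aⱼ where attribute j ∈ Ri, else bᵢⱼ.
Initial tableau (one row per fragment):
  row 1: a1 a2 a3 b14 b15 b16
  row 2: a1 a2 b23 b24 a5 a6
  row 3: a1 b32 b33 a4 a5 a6
Rows 1 and 2 agree on D; apply D→F and equate their F entries.
Rows 1 and 3 agree on D; apply D→F and equate their F entries.
Rows 2 and 3 agree on H, I; apply H, I→E and equate their E entries.
Rows 1 and 2 agree on D, E, F; apply D, E, F→I and equate their I entries.
Rows 1 and 2 agree on D, F, I; apply D, F, I→H and equate their H entries.
Row 3 is now all distinguished symbols — the join is lossless.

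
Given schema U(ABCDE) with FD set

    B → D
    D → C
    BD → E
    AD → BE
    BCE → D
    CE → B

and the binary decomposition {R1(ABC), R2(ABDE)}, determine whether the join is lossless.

Common attributes: R1 ∩ R2 = {AB}.
Closure of {AB}: B → D applies, adding D; D → C applies, adding C; BD → E applies, adding E. So (AB)⁺ = {ABCDE}.
This closure contains every attribute of R1, so R1 ∩ R2 → R1. The join is lossless.

Yes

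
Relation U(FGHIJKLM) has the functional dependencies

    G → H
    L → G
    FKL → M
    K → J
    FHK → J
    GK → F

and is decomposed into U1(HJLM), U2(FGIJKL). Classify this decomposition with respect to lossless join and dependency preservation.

Lossless test: (JL)⁺ = {GHJL}, which is a superkey of neither fragment — lossy.
Dependency preservation: the restricted closure of {G} across the fragments never reaches {H}, so G → H cannot be enforced without a join — not preserved.

lossy and not dependency-preserving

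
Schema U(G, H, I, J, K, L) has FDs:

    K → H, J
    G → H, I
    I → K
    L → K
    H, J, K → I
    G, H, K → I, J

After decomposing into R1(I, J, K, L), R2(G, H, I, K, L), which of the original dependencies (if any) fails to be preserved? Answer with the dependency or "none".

none

K → H, J: restricted closure across fragments reaches H, J.
G → H, I lies within R2.
I → K lies within R1.
L → K lies within R1.
H, J, K → I: restricted closure across fragments reaches I.
G, H, K → I, J: restricted closure across fragments reaches I, J.
Every dependency is enforceable on the fragments, so the decomposition is dependency-preserving.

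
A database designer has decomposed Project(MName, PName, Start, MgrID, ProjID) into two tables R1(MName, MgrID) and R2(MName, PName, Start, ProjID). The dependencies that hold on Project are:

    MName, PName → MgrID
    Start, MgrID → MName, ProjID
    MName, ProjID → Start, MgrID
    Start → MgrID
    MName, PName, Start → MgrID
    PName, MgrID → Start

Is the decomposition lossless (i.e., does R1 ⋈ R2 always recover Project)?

No

Common attributes: R1 ∩ R2 = {MName}.
No dependency enlarges {MName}, so (MName)⁺ = {MName}.
The closure contains neither all of R1 = {MName, MgrID} nor all of R2 = {MName, PName, Start, ProjID}, so the common attributes are not a superkey of either fragment. The join is lossy.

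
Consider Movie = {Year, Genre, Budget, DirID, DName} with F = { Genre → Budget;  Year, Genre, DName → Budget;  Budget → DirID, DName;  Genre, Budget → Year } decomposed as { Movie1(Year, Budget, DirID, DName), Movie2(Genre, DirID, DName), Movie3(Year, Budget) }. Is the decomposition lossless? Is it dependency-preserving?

lossy and not dependency-preserving

Lossless test (chase): Rows 1 and 3 agree on Budget; apply Budget→DirID, DName and equate their DirID, DName entries. No row becomes fully distinguished — the join is lossy.
Dependency preservation: the restricted closure of {Genre} across the fragments never reaches {Budget}, so Genre → Budget cannot be enforced without a join — not preserved.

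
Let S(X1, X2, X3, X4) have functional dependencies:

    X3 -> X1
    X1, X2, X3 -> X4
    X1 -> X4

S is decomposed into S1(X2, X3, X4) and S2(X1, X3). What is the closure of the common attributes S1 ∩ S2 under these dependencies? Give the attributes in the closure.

X1, X3, X4

S1 ∩ S2 = {X3}.
X3 → X1 applies, adding X1
X1 → X4 applies, adding X4
Closure: {X1, X3, X4}.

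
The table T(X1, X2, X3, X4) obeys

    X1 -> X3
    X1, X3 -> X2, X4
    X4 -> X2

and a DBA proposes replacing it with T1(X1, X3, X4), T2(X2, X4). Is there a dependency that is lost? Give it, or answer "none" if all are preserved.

X1 → X3 lies within T1.
X1, X3 → X2, X4: restricted closure across fragments reaches X2, X4.
X4 → X2 lies within T2.
Every dependency is enforceable on the fragments, so the decomposition is dependency-preserving.

none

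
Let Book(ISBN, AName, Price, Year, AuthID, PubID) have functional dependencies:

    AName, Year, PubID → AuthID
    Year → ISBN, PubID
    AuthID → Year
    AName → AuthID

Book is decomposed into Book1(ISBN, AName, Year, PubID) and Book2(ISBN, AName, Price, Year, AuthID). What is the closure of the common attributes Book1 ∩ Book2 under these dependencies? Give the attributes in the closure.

ISBN, AName, Year, AuthID, PubID

Book1 ∩ Book2 = {ISBN, AName, Year}.
Year → ISBN, PubID applies, adding PubID
AName → AuthID applies, adding AuthID
Closure: {ISBN, AName, Year, AuthID, PubID}.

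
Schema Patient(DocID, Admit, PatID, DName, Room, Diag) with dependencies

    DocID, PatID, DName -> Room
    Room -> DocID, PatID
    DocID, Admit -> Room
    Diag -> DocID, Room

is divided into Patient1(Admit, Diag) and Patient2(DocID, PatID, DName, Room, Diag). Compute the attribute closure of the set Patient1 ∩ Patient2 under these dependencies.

DocID, PatID, Room, Diag

Patient1 ∩ Patient2 = {Diag}.
Diag → DocID, Room applies, adding DocID, Room
Room → DocID, PatID applies, adding PatID
Closure: {DocID, PatID, Room, Diag}.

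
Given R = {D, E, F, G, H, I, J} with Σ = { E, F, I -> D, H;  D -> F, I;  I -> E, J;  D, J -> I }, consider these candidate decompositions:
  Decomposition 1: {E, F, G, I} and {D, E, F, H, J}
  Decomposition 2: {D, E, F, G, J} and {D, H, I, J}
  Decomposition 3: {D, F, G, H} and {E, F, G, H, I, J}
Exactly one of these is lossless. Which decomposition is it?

Decomposition 2

Decomposition 1: common = {E, F}, closure = {E, F} → lossy.
Decomposition 2: common = {D, J}, closure = {D, E, F, H, I, J} → lossless.
Decomposition 3: common = {F, G, H}, closure = {F, G, H} → lossy.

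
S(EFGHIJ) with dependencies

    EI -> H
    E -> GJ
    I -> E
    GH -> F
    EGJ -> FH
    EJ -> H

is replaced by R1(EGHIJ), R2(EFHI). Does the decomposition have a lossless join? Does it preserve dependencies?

lossless but not dependency-preserving

Lossless test: (EHI)⁺ = {EFGHIJ}, which contains all of one fragment — lossless.
Dependency preservation: the restricted closure of {GH} across the fragments never reaches {F}, so GH → F cannot be enforced without a join — not preserved.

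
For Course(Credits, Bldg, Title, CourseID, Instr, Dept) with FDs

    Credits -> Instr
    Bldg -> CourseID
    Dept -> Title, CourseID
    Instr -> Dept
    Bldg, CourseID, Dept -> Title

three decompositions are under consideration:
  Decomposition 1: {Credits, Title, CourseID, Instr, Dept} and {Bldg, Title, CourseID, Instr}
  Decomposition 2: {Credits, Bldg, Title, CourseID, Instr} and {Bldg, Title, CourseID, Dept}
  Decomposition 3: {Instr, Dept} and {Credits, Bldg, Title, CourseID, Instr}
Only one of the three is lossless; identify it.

Decomposition 3

Decomposition 1: common = {Title, CourseID, Instr}, closure = {Title, CourseID, Instr, Dept} → lossy.
Decomposition 2: common = {Bldg, Title, CourseID}, closure = {Bldg, Title, CourseID} → lossy.
Decomposition 3: common = {Instr}, closure = {Title, CourseID, Instr, Dept} → lossless.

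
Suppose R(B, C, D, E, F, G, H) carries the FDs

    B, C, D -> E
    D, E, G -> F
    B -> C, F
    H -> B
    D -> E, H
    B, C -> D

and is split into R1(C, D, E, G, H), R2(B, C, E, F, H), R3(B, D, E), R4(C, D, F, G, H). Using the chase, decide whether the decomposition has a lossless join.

Yes

Chase test. Columns are B, C, D, E, F, G, H; row i has aⱼ where attribute j ∈ Ri, else bᵢⱼ.
Initial tableau (one row per fragment):
  row 1: b11 a2 a3 a4 b15 a6 a7
  row 2: a1 a2 b23 a4 a5 b26 a7
  row 3: a1 b32 a3 a4 b35 b36 b37
  row 4: b41 a2 a3 b44 a5 a6 a7
Rows 2 and 3 agree on B; apply B→C, F and equate their C, F entries.
Rows 1 and 2 agree on H; apply H→B and equate their B entries.
Rows 1 and 4 agree on H; apply H→B and equate their B entries.
Rows 1 and 3 agree on D; apply D→E, H and equate their E, H entries.
Rows 1 and 4 agree on D; apply D→E, H and equate their E, H entries.
Rows 1 and 2 agree on B, C; apply B, C→D and equate their D entries.
Rows 1 and 4 agree on D, E, G; apply D, E, G→F and equate their F entries.
Row 1 is now all distinguished symbols — the join is lossless.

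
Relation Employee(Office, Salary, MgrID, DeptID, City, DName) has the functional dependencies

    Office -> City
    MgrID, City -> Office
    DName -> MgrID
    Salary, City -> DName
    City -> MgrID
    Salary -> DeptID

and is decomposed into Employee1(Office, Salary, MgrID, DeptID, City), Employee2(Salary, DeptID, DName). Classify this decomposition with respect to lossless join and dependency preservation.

lossy and not dependency-preserving

Lossless test: (Salary, DeptID)⁺ = {Salary, DeptID}, which is a superkey of neither fragment — lossy.
Dependency preservation: the restricted closure of {DName} across the fragments never reaches {MgrID}, so DName → MgrID cannot be enforced without a join — not preserved.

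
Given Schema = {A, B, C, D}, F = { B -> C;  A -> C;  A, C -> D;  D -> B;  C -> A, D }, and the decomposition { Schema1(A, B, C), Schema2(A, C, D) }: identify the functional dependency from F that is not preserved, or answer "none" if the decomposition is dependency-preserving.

B → C lies within Schema1.
A → C lies within Schema1.
A, C → D lies within Schema2.
D → B: restricted closure across fragments reaches B.
C → A, D lies within Schema2.
Every dependency is enforceable on the fragments, so the decomposition is dependency-preserving.

none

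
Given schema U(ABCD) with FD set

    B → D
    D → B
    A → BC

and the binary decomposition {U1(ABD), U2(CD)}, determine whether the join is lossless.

No

Common attributes: U1 ∩ U2 = {D}.
Closure of {D}: D → B applies, adding B. So (D)⁺ = {BD}.
The closure contains neither all of U1 = {ABD} nor all of U2 = {CD}, so the common attributes are not a superkey of either fragment. The join is lossy.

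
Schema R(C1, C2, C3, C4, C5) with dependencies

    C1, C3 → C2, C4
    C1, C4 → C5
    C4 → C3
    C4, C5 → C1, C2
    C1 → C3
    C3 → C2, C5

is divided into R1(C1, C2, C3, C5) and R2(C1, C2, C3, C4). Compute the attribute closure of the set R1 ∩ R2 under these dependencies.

R1 ∩ R2 = {C1, C2, C3}.
C1, C3 → C2, C4 applies, adding C4
C1, C4 → C5 applies, adding C5
Closure: {C1, C2, C3, C4, C5}.

C1, C2, C3, C4, C5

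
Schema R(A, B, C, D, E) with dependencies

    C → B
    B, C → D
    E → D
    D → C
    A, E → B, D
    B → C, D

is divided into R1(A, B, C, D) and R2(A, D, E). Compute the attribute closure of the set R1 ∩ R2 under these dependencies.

A, B, C, D

R1 ∩ R2 = {A, D}.
D → C applies, adding C
C → B applies, adding B
Closure: {A, B, C, D}.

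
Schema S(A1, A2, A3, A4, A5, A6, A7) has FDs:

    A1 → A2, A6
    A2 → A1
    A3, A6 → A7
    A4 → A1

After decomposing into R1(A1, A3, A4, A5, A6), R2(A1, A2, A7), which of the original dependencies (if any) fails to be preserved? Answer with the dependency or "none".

A3, A6 → A7

Check A3, A6 → A7: no single fragment contains all of {A3, A6, A7}, and the restricted closure of {A3, A6} across the fragments never reaches {A7}.
A1 → A2, A6 is preserved.
A2 → A1 is preserved.
A4 → A1 is preserved.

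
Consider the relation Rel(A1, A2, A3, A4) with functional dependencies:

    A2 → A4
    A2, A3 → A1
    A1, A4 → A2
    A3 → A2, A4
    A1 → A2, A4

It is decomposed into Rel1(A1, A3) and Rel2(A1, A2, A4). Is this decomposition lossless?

Yes

Common attributes: Rel1 ∩ Rel2 = {A1}.
Closure of {A1}: A1 → A2, A4 applies, adding A2, A4. So (A1)⁺ = {A1, A2, A4}.
This closure contains every attribute of Rel2, so Rel1 ∩ Rel2 → Rel2. The join is lossless.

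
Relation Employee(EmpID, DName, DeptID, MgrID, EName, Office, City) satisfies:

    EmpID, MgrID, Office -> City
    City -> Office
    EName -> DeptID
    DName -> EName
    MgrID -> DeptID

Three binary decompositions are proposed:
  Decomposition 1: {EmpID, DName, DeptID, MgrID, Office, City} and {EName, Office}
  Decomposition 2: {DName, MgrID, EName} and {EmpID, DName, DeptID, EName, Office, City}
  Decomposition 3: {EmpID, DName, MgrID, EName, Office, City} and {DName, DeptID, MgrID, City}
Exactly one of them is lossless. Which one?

Decomposition 3

Decomposition 1: common = {Office}, closure = {Office} → lossy.
Decomposition 2: common = {DName, EName}, closure = {DName, DeptID, EName} → lossy.
Decomposition 3: common = {DName, MgrID, City}, closure = {DName, DeptID, MgrID, EName, Office, City} → lossless.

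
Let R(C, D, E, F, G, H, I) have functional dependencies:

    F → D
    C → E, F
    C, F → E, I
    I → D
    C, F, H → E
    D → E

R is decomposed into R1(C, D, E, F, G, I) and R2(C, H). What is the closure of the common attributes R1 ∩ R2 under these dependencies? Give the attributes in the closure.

C, D, E, F, I

R1 ∩ R2 = {C}.
C → E, F applies, adding E, F
C, F → E, I applies, adding I
I → D applies, adding D
Closure: {C, D, E, F, I}.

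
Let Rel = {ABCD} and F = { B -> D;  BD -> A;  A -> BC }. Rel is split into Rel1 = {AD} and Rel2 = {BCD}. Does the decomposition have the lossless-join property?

Common attributes: Rel1 ∩ Rel2 = {D}.
No dependency enlarges {D}, so (D)⁺ = {D}.
The closure contains neither all of Rel1 = {AD} nor all of Rel2 = {BCD}, so the common attributes are not a superkey of either fragment. The join is lossy.

No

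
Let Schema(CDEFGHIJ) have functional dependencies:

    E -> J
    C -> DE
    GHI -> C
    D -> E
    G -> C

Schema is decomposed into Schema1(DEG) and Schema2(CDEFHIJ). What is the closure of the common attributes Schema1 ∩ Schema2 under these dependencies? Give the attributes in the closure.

DEJ

Schema1 ∩ Schema2 = {DE}.
E → J applies, adding J
Closure: {DEJ}.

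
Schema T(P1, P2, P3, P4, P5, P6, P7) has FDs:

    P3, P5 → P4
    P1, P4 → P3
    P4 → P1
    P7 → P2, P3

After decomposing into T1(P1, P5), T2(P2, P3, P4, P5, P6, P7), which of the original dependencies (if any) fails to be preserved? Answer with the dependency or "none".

P4 → P1

Check P4 → P1: no single fragment contains all of {P1, P4}, and the restricted closure of {P4} across the fragments never reaches {P1}.
P3, P5 → P4 is preserved.
P1, P4 → P3 is preserved.
P7 → P2, P3 is preserved.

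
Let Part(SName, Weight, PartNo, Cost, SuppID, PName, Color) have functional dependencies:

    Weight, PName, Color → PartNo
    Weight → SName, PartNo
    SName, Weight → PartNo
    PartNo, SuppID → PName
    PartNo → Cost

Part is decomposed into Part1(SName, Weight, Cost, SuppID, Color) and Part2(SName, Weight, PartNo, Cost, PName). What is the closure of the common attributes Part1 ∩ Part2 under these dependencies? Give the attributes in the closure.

SName, Weight, PartNo, Cost

Part1 ∩ Part2 = {SName, Weight, Cost}.
Weight → SName, PartNo applies, adding PartNo
Closure: {SName, Weight, PartNo, Cost}.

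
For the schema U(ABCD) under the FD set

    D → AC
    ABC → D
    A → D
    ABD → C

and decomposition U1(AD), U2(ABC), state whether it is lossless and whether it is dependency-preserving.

Lossless test: (A)⁺ = {ACD}, which contains all of one fragment — lossless.
Dependency preservation: D → AC; ABC → D; ABD → C are not contained in any single fragment, but the restricted closure of each left-hand side across the fragments still reaches the right-hand side; the remaining FDs each lie inside some fragment. All dependencies are preserved.

lossless and dependency-preserving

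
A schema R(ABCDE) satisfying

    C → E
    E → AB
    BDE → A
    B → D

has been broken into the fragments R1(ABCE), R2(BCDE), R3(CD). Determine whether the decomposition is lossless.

Chase test. Columns are ABCDE; row i has aⱼ where attribute j ∈ Ri, else bᵢⱼ.
Initial tableau (one row per fragment):
  row 1: a1 a2 a3 b14 a5
  row 2: b21 a2 a3 a4 a5
  row 3: b31 b32 a3 a4 b35
Rows 1 and 3 agree on C; apply C→E and equate their E entries.
Rows 1 and 2 agree on E; apply E→AB and equate their AB entries.
Rows 1 and 3 agree on E; apply E→AB and equate their AB entries.
Rows 1 and 2 agree on B; apply B→D and equate their D entries.
Row 1 is now all distinguished symbols — the join is lossless.

Yes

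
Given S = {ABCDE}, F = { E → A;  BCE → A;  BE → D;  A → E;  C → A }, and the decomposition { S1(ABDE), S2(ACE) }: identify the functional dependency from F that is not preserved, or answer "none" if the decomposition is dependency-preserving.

none

E → A lies within S1.
BCE → A: restricted closure across fragments reaches A.
BE → D lies within S1.
A → E lies within S1.
C → A lies within S2.
Every dependency is enforceable on the fragments, so the decomposition is dependency-preserving.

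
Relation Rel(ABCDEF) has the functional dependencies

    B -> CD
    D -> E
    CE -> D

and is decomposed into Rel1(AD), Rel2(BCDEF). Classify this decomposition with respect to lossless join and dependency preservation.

lossy but dependency-preserving

Lossless test: (D)⁺ = {DE}, which is a superkey of neither fragment — lossy.
Dependency preservation: every FD's attributes lie within a single fragment, so each can be enforced locally — preserved.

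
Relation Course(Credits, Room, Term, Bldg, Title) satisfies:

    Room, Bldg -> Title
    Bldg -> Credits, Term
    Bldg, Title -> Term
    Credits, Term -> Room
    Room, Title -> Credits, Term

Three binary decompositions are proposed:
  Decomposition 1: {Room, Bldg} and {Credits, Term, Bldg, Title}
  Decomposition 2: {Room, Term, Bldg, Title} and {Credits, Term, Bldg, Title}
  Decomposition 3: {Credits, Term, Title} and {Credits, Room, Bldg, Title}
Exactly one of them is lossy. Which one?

Decomposition 1: common = {Bldg}, closure = {Credits, Room, Term, Bldg, Title} → lossless.
Decomposition 2: common = {Term, Bldg, Title}, closure = {Credits, Room, Term, Bldg, Title} → lossless.
Decomposition 3: common = {Credits, Title}, closure = {Credits, Title} → lossy.

Decomposition 3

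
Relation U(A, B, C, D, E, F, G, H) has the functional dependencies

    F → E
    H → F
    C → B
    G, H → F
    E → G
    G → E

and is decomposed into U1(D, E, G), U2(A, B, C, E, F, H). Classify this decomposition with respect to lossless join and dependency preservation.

lossy but dependency-preserving

Lossless test: (E)⁺ = {E, G}, which is a superkey of neither fragment — lossy.
Dependency preservation: G, H → F is not contained in any single fragment, but the restricted closure of its left-hand side across the fragments still reaches the right-hand side; the remaining FDs each lie inside some fragment. All dependencies are preserved.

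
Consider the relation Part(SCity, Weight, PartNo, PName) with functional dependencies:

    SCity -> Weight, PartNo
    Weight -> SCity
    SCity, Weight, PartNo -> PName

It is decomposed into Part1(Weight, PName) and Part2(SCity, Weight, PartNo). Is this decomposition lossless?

Common attributes: Part1 ∩ Part2 = {Weight}.
Closure of {Weight}: Weight → SCity applies, adding SCity; SCity → Weight, PartNo applies, adding PartNo; SCity, Weight, PartNo → PName applies, adding PName. So (Weight)⁺ = {SCity, Weight, PartNo, PName}.
This closure contains every attribute of Part1, so Part1 ∩ Part2 → Part1. The join is lossless.

Yes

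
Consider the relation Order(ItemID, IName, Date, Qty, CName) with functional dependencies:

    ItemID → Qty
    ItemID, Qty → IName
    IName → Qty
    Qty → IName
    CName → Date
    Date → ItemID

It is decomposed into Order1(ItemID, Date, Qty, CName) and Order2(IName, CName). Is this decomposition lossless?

Common attributes: Order1 ∩ Order2 = {CName}.
Closure of {CName}: CName → Date applies, adding Date; Date → ItemID applies, adding ItemID; ItemID → Qty applies, adding Qty; ItemID, Qty → IName applies, adding IName. So (CName)⁺ = {ItemID, IName, Date, Qty, CName}.
This closure contains every attribute of Order1, so Order1 ∩ Order2 → Order1. The join is lossless.

Yes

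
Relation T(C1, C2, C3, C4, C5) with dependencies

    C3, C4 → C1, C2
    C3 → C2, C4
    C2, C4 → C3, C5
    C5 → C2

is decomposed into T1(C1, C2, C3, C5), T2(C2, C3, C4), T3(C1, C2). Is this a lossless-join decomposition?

Chase test. Columns are C1, C2, C3, C4, C5; row i has aⱼ where attribute j ∈ Ti, else bᵢⱼ.
Initial tableau (one row per fragment):
  row 1: a1 a2 a3 b14 a5
  row 2: b21 a2 a3 a4 b25
  row 3: a1 a2 b33 b34 b35
Rows 1 and 2 agree on C3; apply C3→C2, C4 and equate their C2, C4 entries.
Rows 1 and 2 agree on C2, C4; apply C2, C4→C3, C5 and equate their C3, C5 entries.
Rows 1 and 2 agree on C3, C4; apply C3, C4→C1, C2 and equate their C1, C2 entries.
Row 1 is now all distinguished symbols — the join is lossless.

Yes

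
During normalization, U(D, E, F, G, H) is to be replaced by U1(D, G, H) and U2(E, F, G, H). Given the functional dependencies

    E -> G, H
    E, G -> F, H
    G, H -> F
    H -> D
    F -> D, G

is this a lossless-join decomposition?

Yes

Common attributes: U1 ∩ U2 = {G, H}.
Closure of {G, H}: G, H → F applies, adding F; H → D applies, adding D. So (G, H)⁺ = {D, F, G, H}.
This closure contains every attribute of U1, so U1 ∩ U2 → U1. The join is lossless.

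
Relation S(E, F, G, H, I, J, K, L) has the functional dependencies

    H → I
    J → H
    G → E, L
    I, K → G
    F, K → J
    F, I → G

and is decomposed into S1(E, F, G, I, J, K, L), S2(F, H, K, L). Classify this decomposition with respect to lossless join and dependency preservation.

lossless but not dependency-preserving

Lossless test: (F, K, L)⁺ = {E, F, G, H, I, J, K, L}, which contains all of one fragment — lossless.
Dependency preservation: the restricted closure of {H} across the fragments never reaches {I}, so H → I cannot be enforced without a join — not preserved.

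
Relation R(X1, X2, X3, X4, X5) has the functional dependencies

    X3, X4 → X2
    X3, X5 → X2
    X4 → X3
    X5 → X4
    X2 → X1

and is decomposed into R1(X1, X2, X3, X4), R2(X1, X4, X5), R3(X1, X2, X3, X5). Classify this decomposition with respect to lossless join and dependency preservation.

Lossless test (chase): Rows 1 and 2 agree on X4; apply X4→X3 and equate their X3 entries. Rows 2 and 3 agree on X5; apply X5→X4 and equate their X4 entries. Rows 1 and 2 agree on X3, X4; apply X3, X4→X2 and equate their X2 entries. Row 2 is now all distinguished symbols — the join is lossless.
Dependency preservation: every FD's attributes lie within a single fragment, so each can be enforced locally — preserved.

lossless and dependency-preserving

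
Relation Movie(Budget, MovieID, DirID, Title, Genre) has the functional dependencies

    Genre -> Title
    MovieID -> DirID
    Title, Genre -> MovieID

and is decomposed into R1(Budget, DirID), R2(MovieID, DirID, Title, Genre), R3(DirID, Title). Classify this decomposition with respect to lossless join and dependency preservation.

lossy but dependency-preserving

Lossless test (chase): applying each FD to every pair of rows produces no changes in the tableau, so no row becomes fully distinguished — the join is lossy.
Dependency preservation: every FD's attributes lie within a single fragment, so each can be enforced locally — preserved.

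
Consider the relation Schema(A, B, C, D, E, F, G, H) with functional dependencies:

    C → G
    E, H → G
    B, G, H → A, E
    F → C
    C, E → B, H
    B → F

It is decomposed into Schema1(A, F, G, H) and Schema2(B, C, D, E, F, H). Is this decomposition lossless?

No

Common attributes: Schema1 ∩ Schema2 = {F, H}.
Closure of {F, H}: F → C applies, adding C; C → G applies, adding G. So (F, H)⁺ = {C, F, G, H}.
The closure contains neither all of Schema1 = {A, F, G, H} nor all of Schema2 = {B, C, D, E, F, H}, so the common attributes are not a superkey of either fragment. The join is lossy.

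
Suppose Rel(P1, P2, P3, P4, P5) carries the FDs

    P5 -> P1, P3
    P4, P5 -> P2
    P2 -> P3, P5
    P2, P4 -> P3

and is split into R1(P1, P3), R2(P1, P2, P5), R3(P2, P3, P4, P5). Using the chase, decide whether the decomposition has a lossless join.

Yes

Chase test. Columns are P1, P2, P3, P4, P5; row i has aⱼ where attribute j ∈ Ri, else bᵢⱼ.
Initial tableau (one row per fragment):
  row 1: a1 b12 a3 b14 b15
  row 2: a1 a2 b23 b24 a5
  row 3: b31 a2 a3 a4 a5
Rows 2 and 3 agree on P5; apply P5→P1, P3 and equate their P1, P3 entries.
Row 3 is now all distinguished symbols — the join is lossless.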